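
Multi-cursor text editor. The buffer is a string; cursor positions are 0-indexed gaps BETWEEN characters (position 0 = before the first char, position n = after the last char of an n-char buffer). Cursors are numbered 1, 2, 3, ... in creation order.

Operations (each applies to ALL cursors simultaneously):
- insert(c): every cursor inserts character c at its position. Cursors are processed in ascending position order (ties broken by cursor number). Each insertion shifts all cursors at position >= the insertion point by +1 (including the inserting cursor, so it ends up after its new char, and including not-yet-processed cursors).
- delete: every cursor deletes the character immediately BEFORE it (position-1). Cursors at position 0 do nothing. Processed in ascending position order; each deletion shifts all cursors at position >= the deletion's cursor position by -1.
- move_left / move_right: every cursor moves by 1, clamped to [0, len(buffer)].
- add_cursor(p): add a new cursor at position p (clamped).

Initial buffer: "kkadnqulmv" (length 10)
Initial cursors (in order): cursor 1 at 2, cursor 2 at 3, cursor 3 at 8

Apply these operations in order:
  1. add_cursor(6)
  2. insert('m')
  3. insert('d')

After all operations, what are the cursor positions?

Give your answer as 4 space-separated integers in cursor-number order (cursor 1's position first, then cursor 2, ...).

After op 1 (add_cursor(6)): buffer="kkadnqulmv" (len 10), cursors c1@2 c2@3 c4@6 c3@8, authorship ..........
After op 2 (insert('m')): buffer="kkmamdnqmulmmv" (len 14), cursors c1@3 c2@5 c4@9 c3@12, authorship ..1.2...4..3..
After op 3 (insert('d')): buffer="kkmdamddnqmdulmdmv" (len 18), cursors c1@4 c2@7 c4@12 c3@16, authorship ..11.22...44..33..

Answer: 4 7 16 12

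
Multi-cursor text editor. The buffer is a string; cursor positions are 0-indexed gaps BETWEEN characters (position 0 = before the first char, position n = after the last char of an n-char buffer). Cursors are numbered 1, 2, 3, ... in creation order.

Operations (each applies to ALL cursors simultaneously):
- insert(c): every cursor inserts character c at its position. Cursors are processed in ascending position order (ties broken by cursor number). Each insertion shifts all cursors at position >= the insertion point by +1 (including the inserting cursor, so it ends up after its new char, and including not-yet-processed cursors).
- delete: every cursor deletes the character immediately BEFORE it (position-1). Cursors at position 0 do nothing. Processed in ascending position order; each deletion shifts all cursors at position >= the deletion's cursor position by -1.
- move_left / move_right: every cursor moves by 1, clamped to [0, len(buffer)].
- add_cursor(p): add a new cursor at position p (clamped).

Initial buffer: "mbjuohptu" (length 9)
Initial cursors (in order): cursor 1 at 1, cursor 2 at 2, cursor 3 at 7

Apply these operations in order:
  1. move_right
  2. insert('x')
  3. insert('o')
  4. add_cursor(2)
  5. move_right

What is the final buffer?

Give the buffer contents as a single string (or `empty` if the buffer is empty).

Answer: mbxojxouohptxou

Derivation:
After op 1 (move_right): buffer="mbjuohptu" (len 9), cursors c1@2 c2@3 c3@8, authorship .........
After op 2 (insert('x')): buffer="mbxjxuohptxu" (len 12), cursors c1@3 c2@5 c3@11, authorship ..1.2.....3.
After op 3 (insert('o')): buffer="mbxojxouohptxou" (len 15), cursors c1@4 c2@7 c3@14, authorship ..11.22.....33.
After op 4 (add_cursor(2)): buffer="mbxojxouohptxou" (len 15), cursors c4@2 c1@4 c2@7 c3@14, authorship ..11.22.....33.
After op 5 (move_right): buffer="mbxojxouohptxou" (len 15), cursors c4@3 c1@5 c2@8 c3@15, authorship ..11.22.....33.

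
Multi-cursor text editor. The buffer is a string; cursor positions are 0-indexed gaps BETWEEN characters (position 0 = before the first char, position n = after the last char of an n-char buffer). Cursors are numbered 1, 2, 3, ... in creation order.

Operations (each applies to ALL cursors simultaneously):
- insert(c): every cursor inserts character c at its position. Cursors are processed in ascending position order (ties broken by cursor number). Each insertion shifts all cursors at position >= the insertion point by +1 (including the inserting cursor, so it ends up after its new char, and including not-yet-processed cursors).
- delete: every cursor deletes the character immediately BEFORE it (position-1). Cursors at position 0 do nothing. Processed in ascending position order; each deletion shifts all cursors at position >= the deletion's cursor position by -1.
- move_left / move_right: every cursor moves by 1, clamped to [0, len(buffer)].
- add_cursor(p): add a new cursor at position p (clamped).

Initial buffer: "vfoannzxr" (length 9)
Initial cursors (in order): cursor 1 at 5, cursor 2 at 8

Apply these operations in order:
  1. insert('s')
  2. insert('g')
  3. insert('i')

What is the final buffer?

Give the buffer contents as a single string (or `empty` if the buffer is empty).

Answer: vfoansginzxsgir

Derivation:
After op 1 (insert('s')): buffer="vfoansnzxsr" (len 11), cursors c1@6 c2@10, authorship .....1...2.
After op 2 (insert('g')): buffer="vfoansgnzxsgr" (len 13), cursors c1@7 c2@12, authorship .....11...22.
After op 3 (insert('i')): buffer="vfoansginzxsgir" (len 15), cursors c1@8 c2@14, authorship .....111...222.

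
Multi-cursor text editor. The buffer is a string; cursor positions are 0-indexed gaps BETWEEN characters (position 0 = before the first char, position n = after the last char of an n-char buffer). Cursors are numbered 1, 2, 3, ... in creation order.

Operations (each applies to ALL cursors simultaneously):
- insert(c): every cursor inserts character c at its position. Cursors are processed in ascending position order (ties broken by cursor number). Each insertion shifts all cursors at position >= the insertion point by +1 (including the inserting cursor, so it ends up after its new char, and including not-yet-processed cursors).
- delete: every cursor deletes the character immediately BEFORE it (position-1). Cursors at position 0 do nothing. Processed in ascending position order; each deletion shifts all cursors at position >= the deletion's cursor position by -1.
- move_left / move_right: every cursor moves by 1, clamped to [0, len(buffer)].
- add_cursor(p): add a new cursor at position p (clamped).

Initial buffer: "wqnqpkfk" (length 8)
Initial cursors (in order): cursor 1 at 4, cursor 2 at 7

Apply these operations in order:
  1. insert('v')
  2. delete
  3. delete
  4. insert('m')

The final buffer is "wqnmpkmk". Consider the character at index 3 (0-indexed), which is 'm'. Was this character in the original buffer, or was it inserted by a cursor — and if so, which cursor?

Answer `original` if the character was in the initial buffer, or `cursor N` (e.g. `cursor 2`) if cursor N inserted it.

After op 1 (insert('v')): buffer="wqnqvpkfvk" (len 10), cursors c1@5 c2@9, authorship ....1...2.
After op 2 (delete): buffer="wqnqpkfk" (len 8), cursors c1@4 c2@7, authorship ........
After op 3 (delete): buffer="wqnpkk" (len 6), cursors c1@3 c2@5, authorship ......
After op 4 (insert('m')): buffer="wqnmpkmk" (len 8), cursors c1@4 c2@7, authorship ...1..2.
Authorship (.=original, N=cursor N): . . . 1 . . 2 .
Index 3: author = 1

Answer: cursor 1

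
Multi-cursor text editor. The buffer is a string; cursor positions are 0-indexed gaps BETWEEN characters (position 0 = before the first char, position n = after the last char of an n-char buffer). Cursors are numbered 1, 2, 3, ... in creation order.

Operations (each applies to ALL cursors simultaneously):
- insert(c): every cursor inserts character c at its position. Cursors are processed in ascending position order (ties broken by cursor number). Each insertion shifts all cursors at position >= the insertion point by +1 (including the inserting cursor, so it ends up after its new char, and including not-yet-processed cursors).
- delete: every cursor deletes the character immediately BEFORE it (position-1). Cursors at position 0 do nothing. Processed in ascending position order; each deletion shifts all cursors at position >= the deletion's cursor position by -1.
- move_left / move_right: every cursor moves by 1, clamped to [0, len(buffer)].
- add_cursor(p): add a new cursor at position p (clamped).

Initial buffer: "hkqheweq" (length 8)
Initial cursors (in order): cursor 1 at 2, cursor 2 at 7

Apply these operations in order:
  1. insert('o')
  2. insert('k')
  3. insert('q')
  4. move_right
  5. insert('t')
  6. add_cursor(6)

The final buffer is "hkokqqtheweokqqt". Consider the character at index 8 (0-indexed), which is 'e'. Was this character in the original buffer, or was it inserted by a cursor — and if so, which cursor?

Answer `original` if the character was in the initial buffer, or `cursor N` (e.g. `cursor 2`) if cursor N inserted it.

After op 1 (insert('o')): buffer="hkoqheweoq" (len 10), cursors c1@3 c2@9, authorship ..1.....2.
After op 2 (insert('k')): buffer="hkokqheweokq" (len 12), cursors c1@4 c2@11, authorship ..11.....22.
After op 3 (insert('q')): buffer="hkokqqheweokqq" (len 14), cursors c1@5 c2@13, authorship ..111.....222.
After op 4 (move_right): buffer="hkokqqheweokqq" (len 14), cursors c1@6 c2@14, authorship ..111.....222.
After op 5 (insert('t')): buffer="hkokqqtheweokqqt" (len 16), cursors c1@7 c2@16, authorship ..111.1....222.2
After op 6 (add_cursor(6)): buffer="hkokqqtheweokqqt" (len 16), cursors c3@6 c1@7 c2@16, authorship ..111.1....222.2
Authorship (.=original, N=cursor N): . . 1 1 1 . 1 . . . . 2 2 2 . 2
Index 8: author = original

Answer: original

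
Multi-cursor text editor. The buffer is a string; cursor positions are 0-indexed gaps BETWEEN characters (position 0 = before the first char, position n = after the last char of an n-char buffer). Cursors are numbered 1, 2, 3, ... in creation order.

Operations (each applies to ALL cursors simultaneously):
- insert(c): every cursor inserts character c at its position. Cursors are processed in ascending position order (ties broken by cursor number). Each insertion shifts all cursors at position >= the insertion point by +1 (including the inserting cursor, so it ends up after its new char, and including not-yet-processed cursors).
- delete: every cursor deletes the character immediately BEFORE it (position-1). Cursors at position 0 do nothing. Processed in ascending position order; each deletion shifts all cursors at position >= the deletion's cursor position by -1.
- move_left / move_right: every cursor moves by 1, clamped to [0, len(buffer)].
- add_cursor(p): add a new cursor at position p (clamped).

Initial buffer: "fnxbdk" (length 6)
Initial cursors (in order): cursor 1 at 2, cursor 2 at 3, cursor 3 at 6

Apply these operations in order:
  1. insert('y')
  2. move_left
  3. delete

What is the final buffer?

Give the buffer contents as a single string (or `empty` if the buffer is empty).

Answer: fyybdy

Derivation:
After op 1 (insert('y')): buffer="fnyxybdky" (len 9), cursors c1@3 c2@5 c3@9, authorship ..1.2...3
After op 2 (move_left): buffer="fnyxybdky" (len 9), cursors c1@2 c2@4 c3@8, authorship ..1.2...3
After op 3 (delete): buffer="fyybdy" (len 6), cursors c1@1 c2@2 c3@5, authorship .12..3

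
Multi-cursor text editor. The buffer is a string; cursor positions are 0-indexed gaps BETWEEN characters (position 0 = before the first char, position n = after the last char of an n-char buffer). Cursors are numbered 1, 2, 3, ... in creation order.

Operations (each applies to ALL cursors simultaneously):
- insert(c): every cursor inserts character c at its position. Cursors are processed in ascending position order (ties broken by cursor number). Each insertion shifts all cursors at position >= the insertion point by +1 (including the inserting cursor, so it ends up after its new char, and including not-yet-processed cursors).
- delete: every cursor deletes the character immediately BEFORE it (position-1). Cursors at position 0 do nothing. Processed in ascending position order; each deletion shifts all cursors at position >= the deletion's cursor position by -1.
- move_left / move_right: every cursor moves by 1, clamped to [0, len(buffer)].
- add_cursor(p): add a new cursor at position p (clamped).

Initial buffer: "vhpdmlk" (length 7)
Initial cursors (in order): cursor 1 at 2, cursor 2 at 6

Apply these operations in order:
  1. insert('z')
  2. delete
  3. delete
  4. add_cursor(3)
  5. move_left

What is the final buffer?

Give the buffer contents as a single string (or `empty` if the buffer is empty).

After op 1 (insert('z')): buffer="vhzpdmlzk" (len 9), cursors c1@3 c2@8, authorship ..1....2.
After op 2 (delete): buffer="vhpdmlk" (len 7), cursors c1@2 c2@6, authorship .......
After op 3 (delete): buffer="vpdmk" (len 5), cursors c1@1 c2@4, authorship .....
After op 4 (add_cursor(3)): buffer="vpdmk" (len 5), cursors c1@1 c3@3 c2@4, authorship .....
After op 5 (move_left): buffer="vpdmk" (len 5), cursors c1@0 c3@2 c2@3, authorship .....

Answer: vpdmk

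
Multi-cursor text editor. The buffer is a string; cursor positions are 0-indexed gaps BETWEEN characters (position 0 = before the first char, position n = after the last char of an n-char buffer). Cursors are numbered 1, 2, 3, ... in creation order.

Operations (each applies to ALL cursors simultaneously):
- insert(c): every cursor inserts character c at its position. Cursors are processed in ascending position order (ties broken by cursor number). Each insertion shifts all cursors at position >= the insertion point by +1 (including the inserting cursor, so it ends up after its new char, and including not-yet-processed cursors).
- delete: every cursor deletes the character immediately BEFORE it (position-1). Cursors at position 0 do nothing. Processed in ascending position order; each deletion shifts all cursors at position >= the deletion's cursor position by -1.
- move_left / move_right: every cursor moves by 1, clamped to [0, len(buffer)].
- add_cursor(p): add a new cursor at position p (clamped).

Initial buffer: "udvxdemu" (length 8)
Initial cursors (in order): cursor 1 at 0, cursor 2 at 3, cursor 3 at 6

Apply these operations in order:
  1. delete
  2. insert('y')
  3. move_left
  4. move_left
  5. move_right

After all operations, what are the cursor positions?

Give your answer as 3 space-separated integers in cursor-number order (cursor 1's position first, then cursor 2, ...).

After op 1 (delete): buffer="udxdmu" (len 6), cursors c1@0 c2@2 c3@4, authorship ......
After op 2 (insert('y')): buffer="yudyxdymu" (len 9), cursors c1@1 c2@4 c3@7, authorship 1..2..3..
After op 3 (move_left): buffer="yudyxdymu" (len 9), cursors c1@0 c2@3 c3@6, authorship 1..2..3..
After op 4 (move_left): buffer="yudyxdymu" (len 9), cursors c1@0 c2@2 c3@5, authorship 1..2..3..
After op 5 (move_right): buffer="yudyxdymu" (len 9), cursors c1@1 c2@3 c3@6, authorship 1..2..3..

Answer: 1 3 6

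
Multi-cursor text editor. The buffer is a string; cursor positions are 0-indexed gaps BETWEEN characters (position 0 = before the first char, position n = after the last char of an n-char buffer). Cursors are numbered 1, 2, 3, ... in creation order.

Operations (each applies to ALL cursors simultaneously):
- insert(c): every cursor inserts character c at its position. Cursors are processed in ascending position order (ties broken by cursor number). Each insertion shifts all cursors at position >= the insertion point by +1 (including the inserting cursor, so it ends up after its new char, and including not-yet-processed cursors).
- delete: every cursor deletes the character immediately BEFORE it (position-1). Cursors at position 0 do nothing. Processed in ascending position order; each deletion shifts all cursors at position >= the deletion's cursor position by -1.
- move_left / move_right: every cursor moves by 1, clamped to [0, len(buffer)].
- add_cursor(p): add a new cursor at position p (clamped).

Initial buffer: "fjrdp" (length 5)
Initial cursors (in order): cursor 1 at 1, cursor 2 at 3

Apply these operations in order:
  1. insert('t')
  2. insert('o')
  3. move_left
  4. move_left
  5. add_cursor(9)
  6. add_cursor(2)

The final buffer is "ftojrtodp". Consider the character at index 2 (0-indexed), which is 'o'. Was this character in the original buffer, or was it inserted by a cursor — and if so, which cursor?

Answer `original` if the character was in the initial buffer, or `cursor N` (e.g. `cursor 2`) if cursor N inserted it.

Answer: cursor 1

Derivation:
After op 1 (insert('t')): buffer="ftjrtdp" (len 7), cursors c1@2 c2@5, authorship .1..2..
After op 2 (insert('o')): buffer="ftojrtodp" (len 9), cursors c1@3 c2@7, authorship .11..22..
After op 3 (move_left): buffer="ftojrtodp" (len 9), cursors c1@2 c2@6, authorship .11..22..
After op 4 (move_left): buffer="ftojrtodp" (len 9), cursors c1@1 c2@5, authorship .11..22..
After op 5 (add_cursor(9)): buffer="ftojrtodp" (len 9), cursors c1@1 c2@5 c3@9, authorship .11..22..
After op 6 (add_cursor(2)): buffer="ftojrtodp" (len 9), cursors c1@1 c4@2 c2@5 c3@9, authorship .11..22..
Authorship (.=original, N=cursor N): . 1 1 . . 2 2 . .
Index 2: author = 1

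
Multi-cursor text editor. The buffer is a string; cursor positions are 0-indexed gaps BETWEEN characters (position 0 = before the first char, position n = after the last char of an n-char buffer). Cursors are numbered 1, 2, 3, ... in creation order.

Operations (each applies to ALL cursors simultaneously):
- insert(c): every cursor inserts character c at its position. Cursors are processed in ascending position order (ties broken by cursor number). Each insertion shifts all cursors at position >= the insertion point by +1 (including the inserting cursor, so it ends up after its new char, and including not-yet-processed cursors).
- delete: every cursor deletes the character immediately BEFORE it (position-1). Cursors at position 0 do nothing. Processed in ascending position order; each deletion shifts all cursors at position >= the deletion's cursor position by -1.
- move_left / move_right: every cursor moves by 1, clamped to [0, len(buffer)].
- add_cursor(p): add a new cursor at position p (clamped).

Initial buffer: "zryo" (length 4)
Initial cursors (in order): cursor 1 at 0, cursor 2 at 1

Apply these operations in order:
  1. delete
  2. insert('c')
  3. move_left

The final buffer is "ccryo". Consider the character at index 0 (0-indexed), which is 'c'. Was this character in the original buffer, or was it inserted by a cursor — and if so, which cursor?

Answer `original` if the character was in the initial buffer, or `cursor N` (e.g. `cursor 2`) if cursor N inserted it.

Answer: cursor 1

Derivation:
After op 1 (delete): buffer="ryo" (len 3), cursors c1@0 c2@0, authorship ...
After op 2 (insert('c')): buffer="ccryo" (len 5), cursors c1@2 c2@2, authorship 12...
After op 3 (move_left): buffer="ccryo" (len 5), cursors c1@1 c2@1, authorship 12...
Authorship (.=original, N=cursor N): 1 2 . . .
Index 0: author = 1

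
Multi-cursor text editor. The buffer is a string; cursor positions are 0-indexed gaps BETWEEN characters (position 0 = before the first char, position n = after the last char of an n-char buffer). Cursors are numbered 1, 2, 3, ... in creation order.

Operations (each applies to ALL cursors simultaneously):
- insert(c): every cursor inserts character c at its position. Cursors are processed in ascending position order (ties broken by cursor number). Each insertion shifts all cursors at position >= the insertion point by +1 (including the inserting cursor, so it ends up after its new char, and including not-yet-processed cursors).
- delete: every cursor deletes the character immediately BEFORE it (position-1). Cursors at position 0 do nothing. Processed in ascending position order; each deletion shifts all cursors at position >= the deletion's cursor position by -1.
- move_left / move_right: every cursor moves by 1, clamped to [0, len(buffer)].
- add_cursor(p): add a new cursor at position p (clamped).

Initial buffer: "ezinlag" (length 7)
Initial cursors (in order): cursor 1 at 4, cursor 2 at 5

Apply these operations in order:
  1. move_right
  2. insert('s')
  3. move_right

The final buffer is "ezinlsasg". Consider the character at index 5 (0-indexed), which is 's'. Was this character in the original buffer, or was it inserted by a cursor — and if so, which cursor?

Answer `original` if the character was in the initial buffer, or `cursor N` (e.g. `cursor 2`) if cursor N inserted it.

Answer: cursor 1

Derivation:
After op 1 (move_right): buffer="ezinlag" (len 7), cursors c1@5 c2@6, authorship .......
After op 2 (insert('s')): buffer="ezinlsasg" (len 9), cursors c1@6 c2@8, authorship .....1.2.
After op 3 (move_right): buffer="ezinlsasg" (len 9), cursors c1@7 c2@9, authorship .....1.2.
Authorship (.=original, N=cursor N): . . . . . 1 . 2 .
Index 5: author = 1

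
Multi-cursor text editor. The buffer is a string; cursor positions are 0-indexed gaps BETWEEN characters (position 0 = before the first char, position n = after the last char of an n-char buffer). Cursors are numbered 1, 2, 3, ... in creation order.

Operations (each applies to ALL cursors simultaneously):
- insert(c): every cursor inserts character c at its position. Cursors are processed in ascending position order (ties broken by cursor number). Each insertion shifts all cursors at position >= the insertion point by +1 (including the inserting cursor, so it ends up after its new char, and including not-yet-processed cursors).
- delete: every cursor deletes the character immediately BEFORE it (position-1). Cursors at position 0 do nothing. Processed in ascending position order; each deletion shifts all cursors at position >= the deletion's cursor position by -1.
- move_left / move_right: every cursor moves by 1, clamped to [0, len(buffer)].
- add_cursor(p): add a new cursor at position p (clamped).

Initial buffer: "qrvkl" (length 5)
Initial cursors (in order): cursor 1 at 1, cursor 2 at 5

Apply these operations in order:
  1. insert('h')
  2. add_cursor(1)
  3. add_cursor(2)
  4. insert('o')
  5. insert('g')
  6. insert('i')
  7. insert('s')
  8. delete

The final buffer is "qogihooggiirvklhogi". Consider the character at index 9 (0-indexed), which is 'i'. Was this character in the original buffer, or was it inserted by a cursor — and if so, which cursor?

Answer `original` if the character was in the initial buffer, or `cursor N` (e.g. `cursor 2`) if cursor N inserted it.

Answer: cursor 1

Derivation:
After op 1 (insert('h')): buffer="qhrvklh" (len 7), cursors c1@2 c2@7, authorship .1....2
After op 2 (add_cursor(1)): buffer="qhrvklh" (len 7), cursors c3@1 c1@2 c2@7, authorship .1....2
After op 3 (add_cursor(2)): buffer="qhrvklh" (len 7), cursors c3@1 c1@2 c4@2 c2@7, authorship .1....2
After op 4 (insert('o')): buffer="qohoorvklho" (len 11), cursors c3@2 c1@5 c4@5 c2@11, authorship .3114....22
After op 5 (insert('g')): buffer="qoghooggrvklhog" (len 15), cursors c3@3 c1@8 c4@8 c2@15, authorship .3311414....222
After op 6 (insert('i')): buffer="qogihooggiirvklhogi" (len 19), cursors c3@4 c1@11 c4@11 c2@19, authorship .3331141414....2222
After op 7 (insert('s')): buffer="qogishooggiissrvklhogis" (len 23), cursors c3@5 c1@14 c4@14 c2@23, authorship .3333114141414....22222
After op 8 (delete): buffer="qogihooggiirvklhogi" (len 19), cursors c3@4 c1@11 c4@11 c2@19, authorship .3331141414....2222
Authorship (.=original, N=cursor N): . 3 3 3 1 1 4 1 4 1 4 . . . . 2 2 2 2
Index 9: author = 1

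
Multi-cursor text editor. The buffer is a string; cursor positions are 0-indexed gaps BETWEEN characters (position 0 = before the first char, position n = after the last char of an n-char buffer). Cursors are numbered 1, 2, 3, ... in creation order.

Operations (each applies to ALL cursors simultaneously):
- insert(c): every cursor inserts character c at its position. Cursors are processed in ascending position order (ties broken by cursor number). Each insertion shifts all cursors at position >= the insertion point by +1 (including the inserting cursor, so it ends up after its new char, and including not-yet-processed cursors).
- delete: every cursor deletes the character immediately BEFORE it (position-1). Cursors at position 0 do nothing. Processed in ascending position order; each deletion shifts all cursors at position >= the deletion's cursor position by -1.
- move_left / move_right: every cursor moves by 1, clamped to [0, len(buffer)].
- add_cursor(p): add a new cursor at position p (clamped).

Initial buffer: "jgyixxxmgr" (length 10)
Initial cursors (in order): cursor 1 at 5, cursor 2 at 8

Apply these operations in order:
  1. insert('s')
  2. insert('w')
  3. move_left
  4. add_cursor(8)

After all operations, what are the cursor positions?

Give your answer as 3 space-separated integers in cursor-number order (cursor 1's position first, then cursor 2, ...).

Answer: 6 11 8

Derivation:
After op 1 (insert('s')): buffer="jgyixsxxmsgr" (len 12), cursors c1@6 c2@10, authorship .....1...2..
After op 2 (insert('w')): buffer="jgyixswxxmswgr" (len 14), cursors c1@7 c2@12, authorship .....11...22..
After op 3 (move_left): buffer="jgyixswxxmswgr" (len 14), cursors c1@6 c2@11, authorship .....11...22..
After op 4 (add_cursor(8)): buffer="jgyixswxxmswgr" (len 14), cursors c1@6 c3@8 c2@11, authorship .....11...22..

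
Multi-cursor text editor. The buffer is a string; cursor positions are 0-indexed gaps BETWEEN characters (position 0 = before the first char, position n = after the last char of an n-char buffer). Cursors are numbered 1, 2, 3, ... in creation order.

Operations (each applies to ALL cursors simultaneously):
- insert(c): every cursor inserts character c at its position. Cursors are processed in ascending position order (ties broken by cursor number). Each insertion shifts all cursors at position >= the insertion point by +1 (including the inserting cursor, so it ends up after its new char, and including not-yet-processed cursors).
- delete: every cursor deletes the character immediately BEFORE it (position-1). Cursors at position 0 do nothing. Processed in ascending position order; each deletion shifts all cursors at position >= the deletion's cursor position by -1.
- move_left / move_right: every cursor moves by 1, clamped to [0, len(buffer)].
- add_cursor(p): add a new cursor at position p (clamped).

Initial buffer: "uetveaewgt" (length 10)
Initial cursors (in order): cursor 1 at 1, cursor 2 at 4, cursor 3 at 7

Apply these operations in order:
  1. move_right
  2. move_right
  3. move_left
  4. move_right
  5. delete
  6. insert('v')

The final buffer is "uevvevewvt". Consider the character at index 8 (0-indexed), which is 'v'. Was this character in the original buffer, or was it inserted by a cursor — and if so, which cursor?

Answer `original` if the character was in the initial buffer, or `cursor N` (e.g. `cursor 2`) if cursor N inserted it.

After op 1 (move_right): buffer="uetveaewgt" (len 10), cursors c1@2 c2@5 c3@8, authorship ..........
After op 2 (move_right): buffer="uetveaewgt" (len 10), cursors c1@3 c2@6 c3@9, authorship ..........
After op 3 (move_left): buffer="uetveaewgt" (len 10), cursors c1@2 c2@5 c3@8, authorship ..........
After op 4 (move_right): buffer="uetveaewgt" (len 10), cursors c1@3 c2@6 c3@9, authorship ..........
After op 5 (delete): buffer="ueveewt" (len 7), cursors c1@2 c2@4 c3@6, authorship .......
After op 6 (insert('v')): buffer="uevvevewvt" (len 10), cursors c1@3 c2@6 c3@9, authorship ..1..2..3.
Authorship (.=original, N=cursor N): . . 1 . . 2 . . 3 .
Index 8: author = 3

Answer: cursor 3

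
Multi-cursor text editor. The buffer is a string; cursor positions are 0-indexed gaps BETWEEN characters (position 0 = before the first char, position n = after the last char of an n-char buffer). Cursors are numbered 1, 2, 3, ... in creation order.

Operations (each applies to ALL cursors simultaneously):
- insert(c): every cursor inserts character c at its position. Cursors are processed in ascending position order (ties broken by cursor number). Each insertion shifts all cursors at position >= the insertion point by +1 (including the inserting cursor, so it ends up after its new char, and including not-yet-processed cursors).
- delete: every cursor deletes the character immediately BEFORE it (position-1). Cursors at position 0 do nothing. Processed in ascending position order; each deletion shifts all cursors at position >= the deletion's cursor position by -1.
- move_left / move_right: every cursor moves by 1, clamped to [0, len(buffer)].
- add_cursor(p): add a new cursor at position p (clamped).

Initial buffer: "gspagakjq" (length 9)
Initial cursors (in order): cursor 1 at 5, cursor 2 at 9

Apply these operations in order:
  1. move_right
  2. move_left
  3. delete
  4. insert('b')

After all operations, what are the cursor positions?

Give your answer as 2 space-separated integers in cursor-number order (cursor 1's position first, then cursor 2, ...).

Answer: 5 8

Derivation:
After op 1 (move_right): buffer="gspagakjq" (len 9), cursors c1@6 c2@9, authorship .........
After op 2 (move_left): buffer="gspagakjq" (len 9), cursors c1@5 c2@8, authorship .........
After op 3 (delete): buffer="gspaakq" (len 7), cursors c1@4 c2@6, authorship .......
After op 4 (insert('b')): buffer="gspabakbq" (len 9), cursors c1@5 c2@8, authorship ....1..2.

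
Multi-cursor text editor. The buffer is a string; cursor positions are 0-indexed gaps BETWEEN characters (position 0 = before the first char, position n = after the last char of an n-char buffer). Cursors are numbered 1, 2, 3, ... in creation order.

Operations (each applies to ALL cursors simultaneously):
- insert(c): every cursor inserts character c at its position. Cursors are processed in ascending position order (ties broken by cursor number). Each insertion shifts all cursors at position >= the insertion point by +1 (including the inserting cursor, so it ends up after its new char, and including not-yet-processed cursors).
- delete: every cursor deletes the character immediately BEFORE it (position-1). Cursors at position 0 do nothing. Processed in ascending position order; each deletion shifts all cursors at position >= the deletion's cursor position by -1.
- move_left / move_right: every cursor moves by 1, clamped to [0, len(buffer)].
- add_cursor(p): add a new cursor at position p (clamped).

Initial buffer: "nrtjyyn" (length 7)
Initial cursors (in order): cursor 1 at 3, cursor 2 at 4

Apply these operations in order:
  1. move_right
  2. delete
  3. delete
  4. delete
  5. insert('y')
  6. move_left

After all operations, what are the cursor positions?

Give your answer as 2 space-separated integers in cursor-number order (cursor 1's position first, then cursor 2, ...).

Answer: 1 1

Derivation:
After op 1 (move_right): buffer="nrtjyyn" (len 7), cursors c1@4 c2@5, authorship .......
After op 2 (delete): buffer="nrtyn" (len 5), cursors c1@3 c2@3, authorship .....
After op 3 (delete): buffer="nyn" (len 3), cursors c1@1 c2@1, authorship ...
After op 4 (delete): buffer="yn" (len 2), cursors c1@0 c2@0, authorship ..
After op 5 (insert('y')): buffer="yyyn" (len 4), cursors c1@2 c2@2, authorship 12..
After op 6 (move_left): buffer="yyyn" (len 4), cursors c1@1 c2@1, authorship 12..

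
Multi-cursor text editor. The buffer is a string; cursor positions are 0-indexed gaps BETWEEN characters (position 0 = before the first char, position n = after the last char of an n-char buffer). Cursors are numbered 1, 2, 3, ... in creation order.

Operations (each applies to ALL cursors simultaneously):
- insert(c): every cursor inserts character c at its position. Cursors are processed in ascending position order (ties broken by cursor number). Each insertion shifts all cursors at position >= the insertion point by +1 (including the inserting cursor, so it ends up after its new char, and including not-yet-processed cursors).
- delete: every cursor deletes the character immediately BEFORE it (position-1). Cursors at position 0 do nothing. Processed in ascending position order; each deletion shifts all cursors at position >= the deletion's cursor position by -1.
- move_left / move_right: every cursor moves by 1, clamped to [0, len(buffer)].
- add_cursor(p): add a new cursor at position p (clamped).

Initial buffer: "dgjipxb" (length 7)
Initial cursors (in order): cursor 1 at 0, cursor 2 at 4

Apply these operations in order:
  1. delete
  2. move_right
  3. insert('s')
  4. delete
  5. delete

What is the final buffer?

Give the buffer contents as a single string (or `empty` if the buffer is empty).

Answer: gjxb

Derivation:
After op 1 (delete): buffer="dgjpxb" (len 6), cursors c1@0 c2@3, authorship ......
After op 2 (move_right): buffer="dgjpxb" (len 6), cursors c1@1 c2@4, authorship ......
After op 3 (insert('s')): buffer="dsgjpsxb" (len 8), cursors c1@2 c2@6, authorship .1...2..
After op 4 (delete): buffer="dgjpxb" (len 6), cursors c1@1 c2@4, authorship ......
After op 5 (delete): buffer="gjxb" (len 4), cursors c1@0 c2@2, authorship ....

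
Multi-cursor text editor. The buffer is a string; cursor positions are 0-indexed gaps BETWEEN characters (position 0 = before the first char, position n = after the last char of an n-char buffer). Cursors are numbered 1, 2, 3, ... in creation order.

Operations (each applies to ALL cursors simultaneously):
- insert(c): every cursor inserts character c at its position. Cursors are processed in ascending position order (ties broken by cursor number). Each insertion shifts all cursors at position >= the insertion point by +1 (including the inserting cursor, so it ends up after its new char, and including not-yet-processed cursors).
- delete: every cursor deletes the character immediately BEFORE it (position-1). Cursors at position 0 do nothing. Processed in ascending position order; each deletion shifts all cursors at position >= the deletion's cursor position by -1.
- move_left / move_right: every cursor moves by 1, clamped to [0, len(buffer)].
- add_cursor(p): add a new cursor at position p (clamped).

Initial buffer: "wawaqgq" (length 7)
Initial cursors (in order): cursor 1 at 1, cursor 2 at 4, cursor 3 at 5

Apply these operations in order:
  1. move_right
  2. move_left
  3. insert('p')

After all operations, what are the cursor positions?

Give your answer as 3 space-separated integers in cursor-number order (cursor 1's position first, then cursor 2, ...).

Answer: 2 6 8

Derivation:
After op 1 (move_right): buffer="wawaqgq" (len 7), cursors c1@2 c2@5 c3@6, authorship .......
After op 2 (move_left): buffer="wawaqgq" (len 7), cursors c1@1 c2@4 c3@5, authorship .......
After op 3 (insert('p')): buffer="wpawapqpgq" (len 10), cursors c1@2 c2@6 c3@8, authorship .1...2.3..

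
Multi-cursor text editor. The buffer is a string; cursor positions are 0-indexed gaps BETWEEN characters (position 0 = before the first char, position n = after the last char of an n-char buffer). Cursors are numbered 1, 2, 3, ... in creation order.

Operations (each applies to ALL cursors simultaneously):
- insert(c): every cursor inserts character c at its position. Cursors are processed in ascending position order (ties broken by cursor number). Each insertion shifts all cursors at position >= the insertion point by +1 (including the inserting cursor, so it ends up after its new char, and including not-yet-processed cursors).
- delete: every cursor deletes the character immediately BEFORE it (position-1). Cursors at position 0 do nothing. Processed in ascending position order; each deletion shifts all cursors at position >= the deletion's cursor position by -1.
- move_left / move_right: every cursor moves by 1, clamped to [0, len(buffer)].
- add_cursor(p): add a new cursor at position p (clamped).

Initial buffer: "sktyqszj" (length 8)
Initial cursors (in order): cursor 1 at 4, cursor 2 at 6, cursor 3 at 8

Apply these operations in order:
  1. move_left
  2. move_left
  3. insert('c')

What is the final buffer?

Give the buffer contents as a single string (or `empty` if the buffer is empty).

After op 1 (move_left): buffer="sktyqszj" (len 8), cursors c1@3 c2@5 c3@7, authorship ........
After op 2 (move_left): buffer="sktyqszj" (len 8), cursors c1@2 c2@4 c3@6, authorship ........
After op 3 (insert('c')): buffer="skctycqsczj" (len 11), cursors c1@3 c2@6 c3@9, authorship ..1..2..3..

Answer: skctycqsczj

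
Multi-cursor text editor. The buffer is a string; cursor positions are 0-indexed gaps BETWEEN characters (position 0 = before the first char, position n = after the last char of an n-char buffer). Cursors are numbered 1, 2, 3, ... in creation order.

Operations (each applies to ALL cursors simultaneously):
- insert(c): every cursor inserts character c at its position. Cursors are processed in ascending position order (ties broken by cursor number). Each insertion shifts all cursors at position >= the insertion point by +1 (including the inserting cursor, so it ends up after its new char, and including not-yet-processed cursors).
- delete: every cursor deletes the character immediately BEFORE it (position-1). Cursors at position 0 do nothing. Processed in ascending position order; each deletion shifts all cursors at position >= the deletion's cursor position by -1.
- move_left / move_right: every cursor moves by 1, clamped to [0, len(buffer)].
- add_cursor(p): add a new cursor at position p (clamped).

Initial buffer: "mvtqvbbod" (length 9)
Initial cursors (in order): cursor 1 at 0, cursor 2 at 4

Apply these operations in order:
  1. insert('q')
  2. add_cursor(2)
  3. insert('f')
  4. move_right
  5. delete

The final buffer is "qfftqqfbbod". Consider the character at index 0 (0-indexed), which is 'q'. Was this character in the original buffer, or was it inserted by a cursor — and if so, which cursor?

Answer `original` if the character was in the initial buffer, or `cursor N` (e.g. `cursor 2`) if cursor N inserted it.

Answer: cursor 1

Derivation:
After op 1 (insert('q')): buffer="qmvtqqvbbod" (len 11), cursors c1@1 c2@6, authorship 1....2.....
After op 2 (add_cursor(2)): buffer="qmvtqqvbbod" (len 11), cursors c1@1 c3@2 c2@6, authorship 1....2.....
After op 3 (insert('f')): buffer="qfmfvtqqfvbbod" (len 14), cursors c1@2 c3@4 c2@9, authorship 11.3...22.....
After op 4 (move_right): buffer="qfmfvtqqfvbbod" (len 14), cursors c1@3 c3@5 c2@10, authorship 11.3...22.....
After op 5 (delete): buffer="qfftqqfbbod" (len 11), cursors c1@2 c3@3 c2@7, authorship 113..22....
Authorship (.=original, N=cursor N): 1 1 3 . . 2 2 . . . .
Index 0: author = 1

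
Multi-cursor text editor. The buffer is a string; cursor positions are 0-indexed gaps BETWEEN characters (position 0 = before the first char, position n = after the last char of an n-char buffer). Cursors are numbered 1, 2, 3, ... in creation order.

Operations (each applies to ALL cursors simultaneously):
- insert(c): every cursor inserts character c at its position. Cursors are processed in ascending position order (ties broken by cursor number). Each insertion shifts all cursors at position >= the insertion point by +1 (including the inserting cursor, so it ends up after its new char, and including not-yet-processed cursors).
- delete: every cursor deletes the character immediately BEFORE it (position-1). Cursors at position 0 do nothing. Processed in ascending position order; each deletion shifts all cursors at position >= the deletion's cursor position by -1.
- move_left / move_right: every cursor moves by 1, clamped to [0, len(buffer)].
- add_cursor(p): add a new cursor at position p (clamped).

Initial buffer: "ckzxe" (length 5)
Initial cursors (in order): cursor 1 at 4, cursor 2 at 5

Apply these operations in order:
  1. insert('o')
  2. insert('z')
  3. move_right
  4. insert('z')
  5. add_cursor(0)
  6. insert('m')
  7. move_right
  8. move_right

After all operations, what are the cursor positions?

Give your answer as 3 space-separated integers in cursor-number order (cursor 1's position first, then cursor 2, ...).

Answer: 12 14 3

Derivation:
After op 1 (insert('o')): buffer="ckzxoeo" (len 7), cursors c1@5 c2@7, authorship ....1.2
After op 2 (insert('z')): buffer="ckzxozeoz" (len 9), cursors c1@6 c2@9, authorship ....11.22
After op 3 (move_right): buffer="ckzxozeoz" (len 9), cursors c1@7 c2@9, authorship ....11.22
After op 4 (insert('z')): buffer="ckzxozezozz" (len 11), cursors c1@8 c2@11, authorship ....11.1222
After op 5 (add_cursor(0)): buffer="ckzxozezozz" (len 11), cursors c3@0 c1@8 c2@11, authorship ....11.1222
After op 6 (insert('m')): buffer="mckzxozezmozzm" (len 14), cursors c3@1 c1@10 c2@14, authorship 3....11.112222
After op 7 (move_right): buffer="mckzxozezmozzm" (len 14), cursors c3@2 c1@11 c2@14, authorship 3....11.112222
After op 8 (move_right): buffer="mckzxozezmozzm" (len 14), cursors c3@3 c1@12 c2@14, authorship 3....11.112222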